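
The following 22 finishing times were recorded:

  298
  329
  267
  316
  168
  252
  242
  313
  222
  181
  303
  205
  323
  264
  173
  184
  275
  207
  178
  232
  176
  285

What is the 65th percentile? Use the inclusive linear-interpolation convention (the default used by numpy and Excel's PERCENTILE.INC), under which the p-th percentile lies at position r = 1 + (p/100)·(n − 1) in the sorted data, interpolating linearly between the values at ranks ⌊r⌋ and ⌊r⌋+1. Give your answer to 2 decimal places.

Sorted: 168, 173, 176, 178, 181, 184, 205, 207, 222, 232, 242, 252, 264, 267, 275, 285, 298, 303, 313, 316, 323, 329.
n = 22.
r = 1 + (65/100)·(22 − 1) = 1 + 13.65 = 14.65.
Rank 14 is 267 and rank 15 is 275.
Interpolate: 267 + 0.65·(275 − 267) = 267 + 0.65·8 = 272.2.

272.20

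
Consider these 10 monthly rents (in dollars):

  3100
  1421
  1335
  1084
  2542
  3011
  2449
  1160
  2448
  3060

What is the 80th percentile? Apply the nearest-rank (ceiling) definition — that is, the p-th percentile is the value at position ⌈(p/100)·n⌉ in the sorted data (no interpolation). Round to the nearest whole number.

Sorted: 1084, 1160, 1335, 1421, 2448, 2449, 2542, 3011, 3060, 3100.
n = 10.
Position = ⌈80/100 · 10⌉ = ⌈8⌉ = 8.
The value at rank 8 is 3011.

3011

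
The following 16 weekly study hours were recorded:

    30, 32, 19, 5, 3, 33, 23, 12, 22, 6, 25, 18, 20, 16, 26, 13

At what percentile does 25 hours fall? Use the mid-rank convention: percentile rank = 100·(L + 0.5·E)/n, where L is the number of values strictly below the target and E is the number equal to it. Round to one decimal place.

Sorted: 3, 5, 6, 12, 13, 16, 18, 19, 20, 22, 23, 25, 26, 30, 32, 33.
Count below 25: L = 11; count equal: E = 1; n = 16.
Percentile rank = 100·(11 + 0.5·1)/16 = 100·11.5/16 = 71.88.

71.9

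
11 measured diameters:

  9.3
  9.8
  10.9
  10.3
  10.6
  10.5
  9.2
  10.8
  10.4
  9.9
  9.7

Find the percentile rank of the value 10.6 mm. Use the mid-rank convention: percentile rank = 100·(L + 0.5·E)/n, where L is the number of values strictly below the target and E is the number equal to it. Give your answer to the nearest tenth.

77.3

Sorted: 9.2, 9.3, 9.7, 9.8, 9.9, 10.3, 10.4, 10.5, 10.6, 10.8, 10.9.
Count below 10.6: L = 8; count equal: E = 1; n = 11.
Percentile rank = 100·(8 + 0.5·1)/11 = 100·8.5/11 = 77.27.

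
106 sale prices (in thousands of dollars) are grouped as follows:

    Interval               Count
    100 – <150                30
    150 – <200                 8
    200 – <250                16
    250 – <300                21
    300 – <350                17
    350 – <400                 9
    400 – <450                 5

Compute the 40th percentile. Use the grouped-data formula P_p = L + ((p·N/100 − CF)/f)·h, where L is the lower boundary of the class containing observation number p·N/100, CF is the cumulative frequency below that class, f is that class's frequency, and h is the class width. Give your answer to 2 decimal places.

213.75

N = 106; target position k = 40/100 · 106 = 42.4.
Cumulative frequencies: 30, 38, 54, 75, 92, 101, 106.
Observation 42.4 falls in the class 200 – <250.
L = 200, CF = 38, f = 16, h = 50.
P40 = 200 + ((42.4 − 38)/16)·50 = 200 + 13.75 = 213.75.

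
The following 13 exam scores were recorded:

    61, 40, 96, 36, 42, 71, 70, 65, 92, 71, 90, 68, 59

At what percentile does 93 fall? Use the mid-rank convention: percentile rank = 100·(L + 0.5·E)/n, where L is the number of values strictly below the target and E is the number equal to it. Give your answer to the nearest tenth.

Sorted: 36, 40, 42, 59, 61, 65, 68, 70, 71, 71, 90, 92, 96.
Count below 93: L = 12; count equal: E = 0; n = 13.
Percentile rank = 100·(12 + 0.5·0)/13 = 100·12/13 = 92.31.

92.3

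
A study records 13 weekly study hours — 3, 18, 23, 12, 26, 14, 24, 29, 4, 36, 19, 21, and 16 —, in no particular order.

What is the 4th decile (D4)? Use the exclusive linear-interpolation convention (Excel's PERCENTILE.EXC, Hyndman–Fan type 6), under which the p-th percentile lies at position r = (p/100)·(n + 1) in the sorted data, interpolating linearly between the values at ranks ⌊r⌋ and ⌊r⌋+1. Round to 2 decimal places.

Sorted: 3, 4, 12, 14, 16, 18, 19, 21, 23, 24, 26, 29, 36.
n = 13.
r = (40/100)·(13 + 1) = 5.6.
Rank 5 is 16 and rank 6 is 18.
Interpolate: 16 + 0.6·(18 − 16) = 16 + 0.6·2 = 17.2.

17.20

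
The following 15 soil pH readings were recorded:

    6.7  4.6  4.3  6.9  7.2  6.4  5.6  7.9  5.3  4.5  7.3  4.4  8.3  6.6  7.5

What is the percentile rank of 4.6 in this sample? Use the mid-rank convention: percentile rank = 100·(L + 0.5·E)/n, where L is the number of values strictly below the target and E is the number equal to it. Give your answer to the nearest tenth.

Sorted: 4.3, 4.4, 4.5, 4.6, 5.3, 5.6, 6.4, 6.6, 6.7, 6.9, 7.2, 7.3, 7.5, 7.9, 8.3.
Count below 4.6: L = 3; count equal: E = 1; n = 15.
Percentile rank = 100·(3 + 0.5·1)/15 = 100·3.5/15 = 23.33.

23.3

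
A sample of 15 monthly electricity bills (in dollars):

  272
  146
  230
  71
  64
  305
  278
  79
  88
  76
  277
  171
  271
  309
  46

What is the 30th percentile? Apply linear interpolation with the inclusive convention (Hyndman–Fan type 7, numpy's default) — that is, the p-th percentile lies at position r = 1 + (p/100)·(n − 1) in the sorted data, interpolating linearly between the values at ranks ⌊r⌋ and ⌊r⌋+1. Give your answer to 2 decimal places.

80.80

Sorted: 46, 64, 71, 76, 79, 88, 146, 171, 230, 271, 272, 277, 278, 305, 309.
n = 15.
r = 1 + (30/100)·(15 − 1) = 1 + 4.2 = 5.2.
Rank 5 is 79 and rank 6 is 88.
Interpolate: 79 + 0.2·(88 − 79) = 79 + 0.2·9 = 80.8.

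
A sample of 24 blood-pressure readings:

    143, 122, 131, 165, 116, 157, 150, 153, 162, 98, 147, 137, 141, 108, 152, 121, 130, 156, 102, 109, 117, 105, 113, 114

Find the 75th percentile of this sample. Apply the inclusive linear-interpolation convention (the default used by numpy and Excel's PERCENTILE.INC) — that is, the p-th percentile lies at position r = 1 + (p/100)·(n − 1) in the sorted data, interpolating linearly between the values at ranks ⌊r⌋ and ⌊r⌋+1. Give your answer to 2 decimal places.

150.50

Sorted: 98, 102, 105, 108, 109, 113, 114, 116, 117, 121, 122, 130, 131, 137, 141, 143, 147, 150, 152, 153, 156, 157, 162, 165.
n = 24.
r = 1 + (75/100)·(24 − 1) = 1 + 17.25 = 18.25.
Rank 18 is 150 and rank 19 is 152.
Interpolate: 150 + 0.25·(152 − 150) = 150 + 0.25·2 = 150.5.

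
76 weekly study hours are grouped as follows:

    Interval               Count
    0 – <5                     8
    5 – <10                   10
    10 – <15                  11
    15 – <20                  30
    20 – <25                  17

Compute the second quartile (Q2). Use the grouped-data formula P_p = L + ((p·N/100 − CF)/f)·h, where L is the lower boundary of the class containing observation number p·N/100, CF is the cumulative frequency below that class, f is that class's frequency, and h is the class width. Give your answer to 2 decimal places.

N = 76; target position k = 50/100 · 76 = 38.
Cumulative frequencies: 8, 18, 29, 59, 76.
Observation 38 falls in the class 15 – <20.
L = 15, CF = 29, f = 30, h = 5.
P50 = 15 + ((38 − 29)/30)·5 = 15 + 1.5 = 16.5.

16.50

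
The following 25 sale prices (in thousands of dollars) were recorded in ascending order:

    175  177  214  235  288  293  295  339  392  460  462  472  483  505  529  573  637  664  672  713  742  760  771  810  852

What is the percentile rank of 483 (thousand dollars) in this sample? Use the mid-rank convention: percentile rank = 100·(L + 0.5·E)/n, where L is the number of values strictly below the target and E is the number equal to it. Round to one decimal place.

50.0

Count below 483: L = 12; count equal: E = 1; n = 25.
Percentile rank = 100·(12 + 0.5·1)/25 = 100·12.5/25 = 50.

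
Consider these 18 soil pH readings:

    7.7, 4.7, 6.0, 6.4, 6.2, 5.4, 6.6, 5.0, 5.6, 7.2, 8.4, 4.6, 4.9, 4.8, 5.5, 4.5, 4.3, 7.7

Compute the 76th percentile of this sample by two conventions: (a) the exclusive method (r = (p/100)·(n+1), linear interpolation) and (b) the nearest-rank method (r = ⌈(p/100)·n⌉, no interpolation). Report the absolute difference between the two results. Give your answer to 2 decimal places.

Sorted: 4.3, 4.5, 4.6, 4.7, 4.8, 4.9, 5.0, 5.4, 5.5, 5.6, 6.0, 6.2, 6.4, 6.6, 7.2, 7.7, 7.7, 8.4.
n = 18.
(a) r = 14.44; between ranks 14 (6.6) and 15 (7.2): 6.864.
(b) the nearest-rank method: rank 14 → 6.6.
|6.864 − 6.6| = 0.264.

0.26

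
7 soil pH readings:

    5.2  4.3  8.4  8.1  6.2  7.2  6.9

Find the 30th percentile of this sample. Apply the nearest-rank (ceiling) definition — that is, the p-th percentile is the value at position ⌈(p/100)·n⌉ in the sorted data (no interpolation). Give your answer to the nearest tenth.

6.2

Sorted: 4.3, 5.2, 6.2, 6.9, 7.2, 8.1, 8.4.
n = 7.
Position = ⌈30/100 · 7⌉ = ⌈2.1⌉ = 3.
The value at rank 3 is 6.2.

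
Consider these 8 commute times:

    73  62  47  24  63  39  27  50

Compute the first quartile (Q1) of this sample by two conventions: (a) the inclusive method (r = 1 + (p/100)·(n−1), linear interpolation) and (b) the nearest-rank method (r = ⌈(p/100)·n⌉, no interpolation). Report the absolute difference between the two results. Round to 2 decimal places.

9.00

Sorted: 24, 27, 39, 47, 50, 62, 63, 73.
n = 8.
(a) r = 2.75; between ranks 2 (27) and 3 (39): 36.
(b) the nearest-rank method: rank 2 → 27.
|36 − 27| = 9.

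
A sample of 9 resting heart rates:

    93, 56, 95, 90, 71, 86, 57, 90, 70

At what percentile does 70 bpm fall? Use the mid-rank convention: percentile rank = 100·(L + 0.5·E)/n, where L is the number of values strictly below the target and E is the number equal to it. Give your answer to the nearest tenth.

27.8

Sorted: 56, 57, 70, 71, 86, 90, 90, 93, 95.
Count below 70: L = 2; count equal: E = 1; n = 9.
Percentile rank = 100·(2 + 0.5·1)/9 = 100·2.5/9 = 27.78.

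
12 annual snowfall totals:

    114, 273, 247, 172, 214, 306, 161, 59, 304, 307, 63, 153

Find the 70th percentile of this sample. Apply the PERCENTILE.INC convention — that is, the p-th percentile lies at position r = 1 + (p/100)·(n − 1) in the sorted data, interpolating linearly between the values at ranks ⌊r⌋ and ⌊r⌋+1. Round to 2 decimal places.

265.20

Sorted: 59, 63, 114, 153, 161, 172, 214, 247, 273, 304, 306, 307.
n = 12.
r = 1 + (70/100)·(12 − 1) = 1 + 7.7 = 8.7.
Rank 8 is 247 and rank 9 is 273.
Interpolate: 247 + 0.7·(273 − 247) = 247 + 0.7·26 = 265.2.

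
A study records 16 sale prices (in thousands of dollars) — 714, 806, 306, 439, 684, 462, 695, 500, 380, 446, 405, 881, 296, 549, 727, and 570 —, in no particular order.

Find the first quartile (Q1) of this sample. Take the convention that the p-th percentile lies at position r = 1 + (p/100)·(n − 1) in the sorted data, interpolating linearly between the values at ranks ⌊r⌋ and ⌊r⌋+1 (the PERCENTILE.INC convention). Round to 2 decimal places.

430.50

Sorted: 296, 306, 380, 405, 439, 446, 462, 500, 549, 570, 684, 695, 714, 727, 806, 881.
n = 16.
r = 1 + (25/100)·(16 − 1) = 1 + 3.75 = 4.75.
Rank 4 is 405 and rank 5 is 439.
Interpolate: 405 + 0.75·(439 − 405) = 405 + 0.75·34 = 430.5.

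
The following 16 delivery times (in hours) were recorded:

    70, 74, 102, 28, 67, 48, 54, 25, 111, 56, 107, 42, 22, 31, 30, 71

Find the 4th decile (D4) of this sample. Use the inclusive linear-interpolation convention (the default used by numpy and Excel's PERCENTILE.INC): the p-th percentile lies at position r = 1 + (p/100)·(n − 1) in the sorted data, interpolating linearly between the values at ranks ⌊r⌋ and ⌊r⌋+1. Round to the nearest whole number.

Sorted: 22, 25, 28, 30, 31, 42, 48, 54, 56, 67, 70, 71, 74, 102, 107, 111.
n = 16.
r = 1 + (40/100)·(16 − 1) = 1 + 6 = 7.
r is an integer, so P40 is the value at rank 7: 48.

48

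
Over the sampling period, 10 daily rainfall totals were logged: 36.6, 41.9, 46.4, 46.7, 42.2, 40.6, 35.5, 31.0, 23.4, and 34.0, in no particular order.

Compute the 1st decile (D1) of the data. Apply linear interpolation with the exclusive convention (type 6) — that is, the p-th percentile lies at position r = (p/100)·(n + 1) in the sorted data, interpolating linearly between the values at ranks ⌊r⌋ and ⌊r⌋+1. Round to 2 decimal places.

24.16

Sorted: 23.4, 31.0, 34.0, 35.5, 36.6, 40.6, 41.9, 42.2, 46.4, 46.7.
n = 10.
r = (10/100)·(10 + 1) = 1.1.
Rank 1 is 23.4 and rank 2 is 31.0.
Interpolate: 23.4 + 0.1·(31.0 − 23.4) = 23.4 + 0.1·7.6 = 24.16.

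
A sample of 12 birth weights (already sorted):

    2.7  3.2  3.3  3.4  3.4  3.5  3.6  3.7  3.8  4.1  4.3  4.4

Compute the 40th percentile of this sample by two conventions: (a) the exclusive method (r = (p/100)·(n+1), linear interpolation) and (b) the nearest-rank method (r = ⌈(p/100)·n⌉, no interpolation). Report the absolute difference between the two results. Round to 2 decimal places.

0.02

n = 12.
(a) r = 5.2; between ranks 5 (3.4) and 6 (3.5): 3.42.
(b) the nearest-rank method: rank 5 → 3.4.
|3.42 − 3.4| = 0.02.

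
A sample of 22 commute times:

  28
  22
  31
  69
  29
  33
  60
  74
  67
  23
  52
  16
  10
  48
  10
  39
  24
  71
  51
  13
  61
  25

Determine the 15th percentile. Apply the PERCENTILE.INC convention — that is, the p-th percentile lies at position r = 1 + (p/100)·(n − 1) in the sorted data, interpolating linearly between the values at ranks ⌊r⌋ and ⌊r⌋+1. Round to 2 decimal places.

Sorted: 10, 10, 13, 16, 22, 23, 24, 25, 28, 29, 31, 33, 39, 48, 51, 52, 60, 61, 67, 69, 71, 74.
n = 22.
r = 1 + (15/100)·(22 − 1) = 1 + 3.15 = 4.15.
Rank 4 is 16 and rank 5 is 22.
Interpolate: 16 + 0.15·(22 − 16) = 16 + 0.15·6 = 16.9.

16.90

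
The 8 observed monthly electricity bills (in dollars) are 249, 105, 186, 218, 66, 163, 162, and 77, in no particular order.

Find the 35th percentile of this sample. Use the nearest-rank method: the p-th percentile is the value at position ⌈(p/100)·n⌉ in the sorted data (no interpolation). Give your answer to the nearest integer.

105

Sorted: 66, 77, 105, 162, 163, 186, 218, 249.
n = 8.
Position = ⌈35/100 · 8⌉ = ⌈2.8⌉ = 3.
The value at rank 3 is 105.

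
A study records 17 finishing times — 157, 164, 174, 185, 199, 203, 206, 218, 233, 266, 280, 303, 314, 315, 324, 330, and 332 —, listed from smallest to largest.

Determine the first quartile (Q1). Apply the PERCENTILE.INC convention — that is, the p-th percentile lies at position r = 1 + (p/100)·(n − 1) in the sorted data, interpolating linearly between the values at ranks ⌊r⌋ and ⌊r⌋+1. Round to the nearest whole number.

199

n = 17.
r = 1 + (25/100)·(17 − 1) = 1 + 4 = 5.
r is an integer, so P25 is the value at rank 5: 199.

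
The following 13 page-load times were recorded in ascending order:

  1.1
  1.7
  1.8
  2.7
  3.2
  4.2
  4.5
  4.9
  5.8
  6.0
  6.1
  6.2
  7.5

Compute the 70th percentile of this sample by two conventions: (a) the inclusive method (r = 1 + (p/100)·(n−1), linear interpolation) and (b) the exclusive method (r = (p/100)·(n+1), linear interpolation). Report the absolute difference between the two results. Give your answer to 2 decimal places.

n = 13.
(a) r = 9.4; between ranks 9 (5.8) and 10 (6.0): 5.88.
(b) r = 9.8; between ranks 9 (5.8) and 10 (6.0): 5.96.
|5.88 − 5.96| = 0.08.

0.08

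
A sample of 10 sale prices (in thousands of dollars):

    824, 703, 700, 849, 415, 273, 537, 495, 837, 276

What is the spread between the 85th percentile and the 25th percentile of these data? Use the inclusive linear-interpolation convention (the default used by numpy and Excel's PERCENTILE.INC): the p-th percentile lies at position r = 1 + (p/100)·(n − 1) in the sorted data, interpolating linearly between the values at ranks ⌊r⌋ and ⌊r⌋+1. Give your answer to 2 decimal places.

Sorted: 273, 276, 415, 495, 537, 700, 703, 824, 837, 849.
n = 10.
P25: r = 3.25; ranks 3–4 are 415, 495; interpolating gives 435.
P85: r = 8.65; ranks 8–9 are 824, 837; interpolating gives 832.45.
Difference: 832.45 − 435 = 397.45.

397.45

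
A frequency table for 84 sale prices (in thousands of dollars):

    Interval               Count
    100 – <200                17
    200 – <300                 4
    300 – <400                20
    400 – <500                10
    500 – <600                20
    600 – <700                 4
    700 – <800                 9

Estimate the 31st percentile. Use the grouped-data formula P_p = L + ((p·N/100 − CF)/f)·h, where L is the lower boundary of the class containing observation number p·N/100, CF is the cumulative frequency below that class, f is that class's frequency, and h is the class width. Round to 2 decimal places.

N = 84; target position k = 31/100 · 84 = 26.04.
Cumulative frequencies: 17, 21, 41, 51, 71, 75, 84.
Observation 26.04 falls in the class 300 – <400.
L = 300, CF = 21, f = 20, h = 100.
P31 = 300 + ((26.04 − 21)/20)·100 = 300 + 25.2 = 325.2.

325.20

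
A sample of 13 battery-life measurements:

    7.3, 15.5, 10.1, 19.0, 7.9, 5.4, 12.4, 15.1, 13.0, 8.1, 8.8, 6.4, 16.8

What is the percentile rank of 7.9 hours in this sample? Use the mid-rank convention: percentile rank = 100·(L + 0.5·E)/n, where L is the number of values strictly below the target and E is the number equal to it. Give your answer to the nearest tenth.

Sorted: 5.4, 6.4, 7.3, 7.9, 8.1, 8.8, 10.1, 12.4, 13.0, 15.1, 15.5, 16.8, 19.0.
Count below 7.9: L = 3; count equal: E = 1; n = 13.
Percentile rank = 100·(3 + 0.5·1)/13 = 100·3.5/13 = 26.92.

26.9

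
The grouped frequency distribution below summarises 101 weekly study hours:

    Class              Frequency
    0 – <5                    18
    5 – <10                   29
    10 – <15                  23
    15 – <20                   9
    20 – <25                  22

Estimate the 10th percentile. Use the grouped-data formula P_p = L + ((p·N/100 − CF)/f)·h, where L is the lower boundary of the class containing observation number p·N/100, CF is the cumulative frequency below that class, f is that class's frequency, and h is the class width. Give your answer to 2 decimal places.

N = 101; target position k = 10/100 · 101 = 10.1.
Cumulative frequencies: 18, 47, 70, 79, 101.
Observation 10.1 falls in the class 0 – <5.
L = 0, CF = 0, f = 18, h = 5.
P10 = 0 + ((10.1 − 0)/18)·5 = 0 + 2.80556 = 2.80556.

2.81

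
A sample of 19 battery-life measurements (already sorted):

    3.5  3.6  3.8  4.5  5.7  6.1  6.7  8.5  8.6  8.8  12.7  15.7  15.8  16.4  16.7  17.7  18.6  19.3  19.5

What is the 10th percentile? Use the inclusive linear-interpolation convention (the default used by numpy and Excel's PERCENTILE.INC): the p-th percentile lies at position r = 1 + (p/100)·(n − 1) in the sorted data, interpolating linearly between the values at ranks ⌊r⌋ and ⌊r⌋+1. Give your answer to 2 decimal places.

3.76

n = 19.
r = 1 + (10/100)·(19 − 1) = 1 + 1.8 = 2.8.
Rank 2 is 3.6 and rank 3 is 3.8.
Interpolate: 3.6 + 0.8·(3.8 − 3.6) = 3.6 + 0.8·0.2 = 3.76.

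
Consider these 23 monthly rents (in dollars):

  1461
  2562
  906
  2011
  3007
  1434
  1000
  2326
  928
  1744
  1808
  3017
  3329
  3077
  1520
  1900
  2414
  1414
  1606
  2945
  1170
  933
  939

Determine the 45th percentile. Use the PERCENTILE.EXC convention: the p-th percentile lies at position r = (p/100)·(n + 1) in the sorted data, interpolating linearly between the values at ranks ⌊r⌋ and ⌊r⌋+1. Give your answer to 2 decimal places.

1588.80

Sorted: 906, 928, 933, 939, 1000, 1170, 1414, 1434, 1461, 1520, 1606, 1744, 1808, 1900, 2011, 2326, 2414, 2562, 2945, 3007, 3017, 3077, 3329.
n = 23.
r = (45/100)·(23 + 1) = 10.8.
Rank 10 is 1520 and rank 11 is 1606.
Interpolate: 1520 + 0.8·(1606 − 1520) = 1520 + 0.8·86 = 1588.8.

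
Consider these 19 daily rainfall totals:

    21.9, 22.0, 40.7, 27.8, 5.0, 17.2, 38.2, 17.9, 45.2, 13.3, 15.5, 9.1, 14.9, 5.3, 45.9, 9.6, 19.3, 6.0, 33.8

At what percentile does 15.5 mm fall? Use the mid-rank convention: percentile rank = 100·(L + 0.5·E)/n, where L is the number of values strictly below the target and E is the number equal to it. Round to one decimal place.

Sorted: 5.0, 5.3, 6.0, 9.1, 9.6, 13.3, 14.9, 15.5, 17.2, 17.9, 19.3, 21.9, 22.0, 27.8, 33.8, 38.2, 40.7, 45.2, 45.9.
Count below 15.5: L = 7; count equal: E = 1; n = 19.
Percentile rank = 100·(7 + 0.5·1)/19 = 100·7.5/19 = 39.47.

39.5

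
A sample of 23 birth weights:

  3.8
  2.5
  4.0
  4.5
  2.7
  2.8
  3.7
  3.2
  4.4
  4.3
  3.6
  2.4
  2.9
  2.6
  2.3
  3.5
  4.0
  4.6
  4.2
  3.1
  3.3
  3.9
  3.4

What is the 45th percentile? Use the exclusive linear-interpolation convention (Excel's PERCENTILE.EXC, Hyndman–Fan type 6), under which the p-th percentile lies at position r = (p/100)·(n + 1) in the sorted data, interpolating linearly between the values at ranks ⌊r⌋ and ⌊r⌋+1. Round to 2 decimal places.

Sorted: 2.3, 2.4, 2.5, 2.6, 2.7, 2.8, 2.9, 3.1, 3.2, 3.3, 3.4, 3.5, 3.6, 3.7, 3.8, 3.9, 4.0, 4.0, 4.2, 4.3, 4.4, 4.5, 4.6.
n = 23.
r = (45/100)·(23 + 1) = 10.8.
Rank 10 is 3.3 and rank 11 is 3.4.
Interpolate: 3.3 + 0.8·(3.4 − 3.3) = 3.3 + 0.8·0.1 = 3.38.

3.38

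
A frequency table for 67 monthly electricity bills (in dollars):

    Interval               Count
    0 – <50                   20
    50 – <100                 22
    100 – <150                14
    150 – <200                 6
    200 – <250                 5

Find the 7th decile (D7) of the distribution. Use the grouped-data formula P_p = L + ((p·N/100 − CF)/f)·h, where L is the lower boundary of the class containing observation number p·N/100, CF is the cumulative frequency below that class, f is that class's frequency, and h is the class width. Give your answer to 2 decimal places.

117.50

N = 67; target position k = 70/100 · 67 = 46.9.
Cumulative frequencies: 20, 42, 56, 62, 67.
Observation 46.9 falls in the class 100 – <150.
L = 100, CF = 42, f = 14, h = 50.
P70 = 100 + ((46.9 − 42)/14)·50 = 100 + 17.5 = 117.5.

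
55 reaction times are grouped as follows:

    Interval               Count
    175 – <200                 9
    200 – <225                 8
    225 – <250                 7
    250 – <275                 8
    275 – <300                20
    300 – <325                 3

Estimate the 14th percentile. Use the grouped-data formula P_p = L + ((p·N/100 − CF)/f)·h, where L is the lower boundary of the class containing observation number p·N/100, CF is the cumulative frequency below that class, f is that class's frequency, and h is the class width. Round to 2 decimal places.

N = 55; target position k = 14/100 · 55 = 7.7.
Cumulative frequencies: 9, 17, 24, 32, 52, 55.
Observation 7.7 falls in the class 175 – <200.
L = 175, CF = 0, f = 9, h = 25.
P14 = 175 + ((7.7 − 0)/9)·25 = 175 + 21.3889 = 196.389.

196.39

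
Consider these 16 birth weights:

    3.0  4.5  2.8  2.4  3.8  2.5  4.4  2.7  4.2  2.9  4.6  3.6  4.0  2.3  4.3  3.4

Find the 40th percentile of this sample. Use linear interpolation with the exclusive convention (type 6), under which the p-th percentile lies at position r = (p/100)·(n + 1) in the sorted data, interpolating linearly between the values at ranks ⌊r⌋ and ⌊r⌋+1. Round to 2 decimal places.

2.98

Sorted: 2.3, 2.4, 2.5, 2.7, 2.8, 2.9, 3.0, 3.4, 3.6, 3.8, 4.0, 4.2, 4.3, 4.4, 4.5, 4.6.
n = 16.
r = (40/100)·(16 + 1) = 6.8.
Rank 6 is 2.9 and rank 7 is 3.0.
Interpolate: 2.9 + 0.8·(3.0 − 2.9) = 2.9 + 0.8·0.1 = 2.98.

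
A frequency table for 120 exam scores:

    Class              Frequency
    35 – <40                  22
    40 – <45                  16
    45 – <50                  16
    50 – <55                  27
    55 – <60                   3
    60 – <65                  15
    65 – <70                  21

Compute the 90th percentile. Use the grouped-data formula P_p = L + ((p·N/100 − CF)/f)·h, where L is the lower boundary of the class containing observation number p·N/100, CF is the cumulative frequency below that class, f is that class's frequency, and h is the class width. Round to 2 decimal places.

N = 120; target position k = 90/100 · 120 = 108.
Cumulative frequencies: 22, 38, 54, 81, 84, 99, 120.
Observation 108 falls in the class 65 – <70.
L = 65, CF = 99, f = 21, h = 5.
P90 = 65 + ((108 − 99)/21)·5 = 65 + 2.14286 = 67.1429.

67.14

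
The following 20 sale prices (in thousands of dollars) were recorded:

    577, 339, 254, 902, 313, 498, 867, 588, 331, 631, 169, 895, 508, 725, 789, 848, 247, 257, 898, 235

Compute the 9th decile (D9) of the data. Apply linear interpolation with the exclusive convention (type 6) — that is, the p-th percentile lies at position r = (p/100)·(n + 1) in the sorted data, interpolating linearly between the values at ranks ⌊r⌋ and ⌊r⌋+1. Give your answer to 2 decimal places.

897.70

Sorted: 169, 235, 247, 254, 257, 313, 331, 339, 498, 508, 577, 588, 631, 725, 789, 848, 867, 895, 898, 902.
n = 20.
r = (90/100)·(20 + 1) = 18.9.
Rank 18 is 895 and rank 19 is 898.
Interpolate: 895 + 0.9·(898 − 895) = 895 + 0.9·3 = 897.7.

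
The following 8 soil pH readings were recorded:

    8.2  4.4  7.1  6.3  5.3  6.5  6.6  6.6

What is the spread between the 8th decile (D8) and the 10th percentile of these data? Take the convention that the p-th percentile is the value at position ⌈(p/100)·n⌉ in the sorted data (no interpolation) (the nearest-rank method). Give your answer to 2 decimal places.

Sorted: 4.4, 5.3, 6.3, 6.5, 6.6, 6.6, 7.1, 8.2.
n = 8.
P10: rank ⌈10/100·8⌉ = 1 → 4.4.
P80: rank ⌈80/100·8⌉ = 7 → 7.1.
Difference: 7.1 − 4.4 = 2.7.

2.70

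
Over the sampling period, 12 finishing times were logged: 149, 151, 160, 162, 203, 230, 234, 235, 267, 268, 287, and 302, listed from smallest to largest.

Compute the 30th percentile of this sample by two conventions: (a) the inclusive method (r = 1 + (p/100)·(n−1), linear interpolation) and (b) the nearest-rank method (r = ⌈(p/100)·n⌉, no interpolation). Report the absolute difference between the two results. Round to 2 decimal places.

n = 12.
(a) r = 4.3; between ranks 4 (162) and 5 (203): 174.3.
(b) the nearest-rank method: rank 4 → 162.
|174.3 − 162| = 12.3.

12.30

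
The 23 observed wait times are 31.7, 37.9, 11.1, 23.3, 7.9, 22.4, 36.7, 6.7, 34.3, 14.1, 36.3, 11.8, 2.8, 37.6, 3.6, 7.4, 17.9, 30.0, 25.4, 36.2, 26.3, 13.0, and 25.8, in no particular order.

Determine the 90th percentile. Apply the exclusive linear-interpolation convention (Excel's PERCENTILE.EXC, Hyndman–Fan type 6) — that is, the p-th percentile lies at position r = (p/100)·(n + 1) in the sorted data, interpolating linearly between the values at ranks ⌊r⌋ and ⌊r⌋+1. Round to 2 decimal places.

37.24

Sorted: 2.8, 3.6, 6.7, 7.4, 7.9, 11.1, 11.8, 13.0, 14.1, 17.9, 22.4, 23.3, 25.4, 25.8, 26.3, 30.0, 31.7, 34.3, 36.2, 36.3, 36.7, 37.6, 37.9.
n = 23.
r = (90/100)·(23 + 1) = 21.6.
Rank 21 is 36.7 and rank 22 is 37.6.
Interpolate: 36.7 + 0.6·(37.6 − 36.7) = 36.7 + 0.6·0.9 = 37.24.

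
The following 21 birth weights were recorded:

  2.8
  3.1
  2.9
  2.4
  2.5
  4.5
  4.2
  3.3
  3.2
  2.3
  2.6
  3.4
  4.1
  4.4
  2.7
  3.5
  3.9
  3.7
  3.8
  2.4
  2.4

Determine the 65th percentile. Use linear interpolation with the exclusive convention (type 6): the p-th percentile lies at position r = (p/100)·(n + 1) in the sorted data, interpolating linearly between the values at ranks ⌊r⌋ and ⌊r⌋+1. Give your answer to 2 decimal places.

Sorted: 2.3, 2.4, 2.4, 2.4, 2.5, 2.6, 2.7, 2.8, 2.9, 3.1, 3.2, 3.3, 3.4, 3.5, 3.7, 3.8, 3.9, 4.1, 4.2, 4.4, 4.5.
n = 21.
r = (65/100)·(21 + 1) = 14.3.
Rank 14 is 3.5 and rank 15 is 3.7.
Interpolate: 3.5 + 0.3·(3.7 − 3.5) = 3.5 + 0.3·0.2 = 3.56.

3.56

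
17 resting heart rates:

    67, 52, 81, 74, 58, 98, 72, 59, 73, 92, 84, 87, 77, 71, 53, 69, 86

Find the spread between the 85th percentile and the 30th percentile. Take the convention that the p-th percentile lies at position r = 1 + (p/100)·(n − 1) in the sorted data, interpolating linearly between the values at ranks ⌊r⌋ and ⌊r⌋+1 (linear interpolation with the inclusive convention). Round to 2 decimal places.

Sorted: 52, 53, 58, 59, 67, 69, 71, 72, 73, 74, 77, 81, 84, 86, 87, 92, 98.
n = 17.
P30: r = 5.8; ranks 5–6 are 67, 69; interpolating gives 68.6.
P85: r = 14.6; ranks 14–15 are 86, 87; interpolating gives 86.6.
Difference: 86.6 − 68.6 = 18.

18.00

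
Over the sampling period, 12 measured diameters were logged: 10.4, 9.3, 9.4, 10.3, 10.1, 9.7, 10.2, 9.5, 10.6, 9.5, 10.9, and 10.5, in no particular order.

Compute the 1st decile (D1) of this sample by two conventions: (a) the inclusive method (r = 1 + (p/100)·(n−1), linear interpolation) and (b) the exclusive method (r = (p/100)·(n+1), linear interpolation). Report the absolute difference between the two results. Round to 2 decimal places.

Sorted: 9.3, 9.4, 9.5, 9.5, 9.7, 10.1, 10.2, 10.3, 10.4, 10.5, 10.6, 10.9.
n = 12.
(a) r = 2.1; between ranks 2 (9.4) and 3 (9.5): 9.41.
(b) r = 1.3; between ranks 1 (9.3) and 2 (9.4): 9.33.
|9.41 − 9.33| = 0.08.

0.08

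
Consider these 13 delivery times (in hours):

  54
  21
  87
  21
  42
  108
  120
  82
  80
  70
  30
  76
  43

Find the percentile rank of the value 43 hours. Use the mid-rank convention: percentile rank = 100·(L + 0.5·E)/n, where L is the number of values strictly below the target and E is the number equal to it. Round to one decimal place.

Sorted: 21, 21, 30, 42, 43, 54, 70, 76, 80, 82, 87, 108, 120.
Count below 43: L = 4; count equal: E = 1; n = 13.
Percentile rank = 100·(4 + 0.5·1)/13 = 100·4.5/13 = 34.62.

34.6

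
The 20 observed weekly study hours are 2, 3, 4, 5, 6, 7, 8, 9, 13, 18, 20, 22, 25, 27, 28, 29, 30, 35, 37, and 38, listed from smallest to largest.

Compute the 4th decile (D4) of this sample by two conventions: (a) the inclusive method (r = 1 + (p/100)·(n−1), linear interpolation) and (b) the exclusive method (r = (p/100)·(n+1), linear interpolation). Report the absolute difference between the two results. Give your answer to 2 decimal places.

0.80

n = 20.
(a) r = 8.6; between ranks 8 (9) and 9 (13): 11.4.
(b) r = 8.4; between ranks 8 (9) and 9 (13): 10.6.
|11.4 − 10.6| = 0.8.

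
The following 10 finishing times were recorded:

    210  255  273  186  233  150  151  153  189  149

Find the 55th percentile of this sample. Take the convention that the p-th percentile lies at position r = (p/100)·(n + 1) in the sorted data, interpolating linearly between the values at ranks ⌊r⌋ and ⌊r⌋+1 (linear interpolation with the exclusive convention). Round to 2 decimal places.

190.05

Sorted: 149, 150, 151, 153, 186, 189, 210, 233, 255, 273.
n = 10.
r = (55/100)·(10 + 1) = 6.05.
Rank 6 is 189 and rank 7 is 210.
Interpolate: 189 + 0.05·(210 − 189) = 189 + 0.05·21 = 190.05.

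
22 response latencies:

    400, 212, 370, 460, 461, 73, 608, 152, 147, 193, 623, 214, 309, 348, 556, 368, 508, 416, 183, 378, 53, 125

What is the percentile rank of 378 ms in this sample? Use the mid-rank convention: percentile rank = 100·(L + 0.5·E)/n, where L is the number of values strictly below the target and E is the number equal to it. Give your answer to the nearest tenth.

Sorted: 53, 73, 125, 147, 152, 183, 193, 212, 214, 309, 348, 368, 370, 378, 400, 416, 460, 461, 508, 556, 608, 623.
Count below 378: L = 13; count equal: E = 1; n = 22.
Percentile rank = 100·(13 + 0.5·1)/22 = 100·13.5/22 = 61.36.

61.4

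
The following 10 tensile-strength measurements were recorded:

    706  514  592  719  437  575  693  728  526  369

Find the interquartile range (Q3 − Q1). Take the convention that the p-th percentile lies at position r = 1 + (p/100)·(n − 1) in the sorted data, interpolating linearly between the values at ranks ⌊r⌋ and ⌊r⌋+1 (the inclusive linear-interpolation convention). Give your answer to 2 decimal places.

Sorted: 369, 437, 514, 526, 575, 592, 693, 706, 719, 728.
n = 10.
P25: r = 3.25; ranks 3–4 are 514, 526; interpolating gives 517.
P75: r = 7.75; ranks 7–8 are 693, 706; interpolating gives 702.75.
Difference: 702.75 − 517 = 185.75.

185.75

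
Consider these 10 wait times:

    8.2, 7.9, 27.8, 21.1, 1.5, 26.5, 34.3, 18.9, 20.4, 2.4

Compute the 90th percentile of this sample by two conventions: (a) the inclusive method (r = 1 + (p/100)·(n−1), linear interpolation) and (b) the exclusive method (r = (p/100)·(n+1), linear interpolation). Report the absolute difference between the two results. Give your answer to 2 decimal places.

Sorted: 1.5, 2.4, 7.9, 8.2, 18.9, 20.4, 21.1, 26.5, 27.8, 34.3.
n = 10.
(a) r = 9.1; between ranks 9 (27.8) and 10 (34.3): 28.45.
(b) r = 9.9; between ranks 9 (27.8) and 10 (34.3): 33.65.
|28.45 − 33.65| = 5.2.

5.20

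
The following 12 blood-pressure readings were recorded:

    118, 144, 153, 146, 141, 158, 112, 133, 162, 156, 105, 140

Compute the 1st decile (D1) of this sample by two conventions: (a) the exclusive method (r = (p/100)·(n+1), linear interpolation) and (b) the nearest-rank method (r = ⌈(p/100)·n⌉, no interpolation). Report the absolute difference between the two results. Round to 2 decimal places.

Sorted: 105, 112, 118, 133, 140, 141, 144, 146, 153, 156, 158, 162.
n = 12.
(a) r = 1.3; between ranks 1 (105) and 2 (112): 107.1.
(b) the nearest-rank method: rank 2 → 112.
|107.1 − 112| = 4.9.

4.90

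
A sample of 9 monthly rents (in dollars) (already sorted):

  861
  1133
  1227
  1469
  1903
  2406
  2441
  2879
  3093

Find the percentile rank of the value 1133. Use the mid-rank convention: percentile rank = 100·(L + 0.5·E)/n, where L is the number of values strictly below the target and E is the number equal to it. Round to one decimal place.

16.7

Count below 1133: L = 1; count equal: E = 1; n = 9.
Percentile rank = 100·(1 + 0.5·1)/9 = 100·1.5/9 = 16.67.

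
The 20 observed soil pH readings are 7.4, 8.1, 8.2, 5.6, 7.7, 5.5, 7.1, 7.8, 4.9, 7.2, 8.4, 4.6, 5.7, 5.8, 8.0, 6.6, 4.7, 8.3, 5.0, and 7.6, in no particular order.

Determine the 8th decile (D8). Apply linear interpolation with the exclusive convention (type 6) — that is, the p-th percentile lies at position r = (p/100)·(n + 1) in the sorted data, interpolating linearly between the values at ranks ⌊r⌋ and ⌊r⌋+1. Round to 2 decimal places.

Sorted: 4.6, 4.7, 4.9, 5.0, 5.5, 5.6, 5.7, 5.8, 6.6, 7.1, 7.2, 7.4, 7.6, 7.7, 7.8, 8.0, 8.1, 8.2, 8.3, 8.4.
n = 20.
r = (80/100)·(20 + 1) = 16.8.
Rank 16 is 8.0 and rank 17 is 8.1.
Interpolate: 8.0 + 0.8·(8.1 − 8.0) = 8.0 + 0.8·0.1 = 8.08.

8.08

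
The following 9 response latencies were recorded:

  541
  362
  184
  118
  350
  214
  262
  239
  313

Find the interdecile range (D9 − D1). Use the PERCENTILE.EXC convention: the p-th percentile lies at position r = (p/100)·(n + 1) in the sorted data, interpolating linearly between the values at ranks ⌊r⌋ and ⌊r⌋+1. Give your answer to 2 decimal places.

Sorted: 118, 184, 214, 239, 262, 313, 350, 362, 541.
n = 9.
P10: r = 1 (integer) → 118.
P90: r = 9 (integer) → 541.
Difference: 541 − 118 = 423.

423.00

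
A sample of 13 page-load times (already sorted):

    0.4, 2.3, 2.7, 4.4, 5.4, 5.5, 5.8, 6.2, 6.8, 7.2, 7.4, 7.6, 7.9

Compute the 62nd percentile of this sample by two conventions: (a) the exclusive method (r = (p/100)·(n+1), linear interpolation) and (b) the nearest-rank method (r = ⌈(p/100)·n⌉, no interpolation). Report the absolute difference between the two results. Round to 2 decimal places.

n = 13.
(a) r = 8.68; between ranks 8 (6.2) and 9 (6.8): 6.608.
(b) the nearest-rank method: rank 9 → 6.8.
|6.608 − 6.8| = 0.192.

0.19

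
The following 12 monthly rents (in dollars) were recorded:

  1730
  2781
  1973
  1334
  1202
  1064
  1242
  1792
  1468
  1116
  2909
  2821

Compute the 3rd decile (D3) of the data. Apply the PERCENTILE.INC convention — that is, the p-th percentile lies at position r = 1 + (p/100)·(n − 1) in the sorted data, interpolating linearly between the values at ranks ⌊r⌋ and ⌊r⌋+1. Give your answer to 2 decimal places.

1269.60

Sorted: 1064, 1116, 1202, 1242, 1334, 1468, 1730, 1792, 1973, 2781, 2821, 2909.
n = 12.
r = 1 + (30/100)·(12 − 1) = 1 + 3.3 = 4.3.
Rank 4 is 1242 and rank 5 is 1334.
Interpolate: 1242 + 0.3·(1334 − 1242) = 1242 + 0.3·92 = 1269.6.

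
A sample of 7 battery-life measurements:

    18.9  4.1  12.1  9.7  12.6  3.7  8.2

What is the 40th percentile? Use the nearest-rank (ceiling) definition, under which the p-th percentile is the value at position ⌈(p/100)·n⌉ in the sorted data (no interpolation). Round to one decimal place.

Sorted: 3.7, 4.1, 8.2, 9.7, 12.1, 12.6, 18.9.
n = 7.
Position = ⌈40/100 · 7⌉ = ⌈2.8⌉ = 3.
The value at rank 3 is 8.2.

8.2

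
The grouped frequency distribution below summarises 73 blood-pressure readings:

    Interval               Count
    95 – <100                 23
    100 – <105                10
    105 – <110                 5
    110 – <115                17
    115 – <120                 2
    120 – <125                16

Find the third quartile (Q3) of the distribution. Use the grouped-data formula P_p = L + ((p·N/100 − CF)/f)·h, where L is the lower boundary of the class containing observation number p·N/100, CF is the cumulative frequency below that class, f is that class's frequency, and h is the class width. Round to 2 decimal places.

N = 73; target position k = 75/100 · 73 = 54.75.
Cumulative frequencies: 23, 33, 38, 55, 57, 73.
Observation 54.75 falls in the class 110 – <115.
L = 110, CF = 38, f = 17, h = 5.
P75 = 110 + ((54.75 − 38)/17)·5 = 110 + 4.92647 = 114.926.

114.93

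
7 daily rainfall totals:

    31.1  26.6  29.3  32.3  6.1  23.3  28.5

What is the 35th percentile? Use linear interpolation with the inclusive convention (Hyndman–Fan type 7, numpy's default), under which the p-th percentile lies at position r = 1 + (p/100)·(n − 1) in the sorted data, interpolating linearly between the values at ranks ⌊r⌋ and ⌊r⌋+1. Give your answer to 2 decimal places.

26.79

Sorted: 6.1, 23.3, 26.6, 28.5, 29.3, 31.1, 32.3.
n = 7.
r = 1 + (35/100)·(7 − 1) = 1 + 2.1 = 3.1.
Rank 3 is 26.6 and rank 4 is 28.5.
Interpolate: 26.6 + 0.1·(28.5 − 26.6) = 26.6 + 0.1·1.9 = 26.79.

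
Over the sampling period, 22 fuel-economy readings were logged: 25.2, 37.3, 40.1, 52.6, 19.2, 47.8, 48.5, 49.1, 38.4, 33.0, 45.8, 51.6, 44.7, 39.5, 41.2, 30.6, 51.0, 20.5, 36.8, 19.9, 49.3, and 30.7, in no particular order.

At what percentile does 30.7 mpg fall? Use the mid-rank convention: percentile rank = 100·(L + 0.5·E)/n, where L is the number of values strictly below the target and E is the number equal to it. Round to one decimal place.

Sorted: 19.2, 19.9, 20.5, 25.2, 30.6, 30.7, 33.0, 36.8, 37.3, 38.4, 39.5, 40.1, 41.2, 44.7, 45.8, 47.8, 48.5, 49.1, 49.3, 51.0, 51.6, 52.6.
Count below 30.7: L = 5; count equal: E = 1; n = 22.
Percentile rank = 100·(5 + 0.5·1)/22 = 100·5.5/22 = 25.

25.0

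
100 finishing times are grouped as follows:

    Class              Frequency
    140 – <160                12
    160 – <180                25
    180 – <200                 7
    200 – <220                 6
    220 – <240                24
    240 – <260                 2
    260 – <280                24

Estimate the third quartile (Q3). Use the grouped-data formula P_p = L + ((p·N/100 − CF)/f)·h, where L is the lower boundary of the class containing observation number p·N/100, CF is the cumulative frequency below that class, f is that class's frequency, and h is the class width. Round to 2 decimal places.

250.00

N = 100; target position k = 75/100 · 100 = 75.
Cumulative frequencies: 12, 37, 44, 50, 74, 76, 100.
Observation 75 falls in the class 240 – <260.
L = 240, CF = 74, f = 2, h = 20.
P75 = 240 + ((75 − 74)/2)·20 = 240 + 10 = 250.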